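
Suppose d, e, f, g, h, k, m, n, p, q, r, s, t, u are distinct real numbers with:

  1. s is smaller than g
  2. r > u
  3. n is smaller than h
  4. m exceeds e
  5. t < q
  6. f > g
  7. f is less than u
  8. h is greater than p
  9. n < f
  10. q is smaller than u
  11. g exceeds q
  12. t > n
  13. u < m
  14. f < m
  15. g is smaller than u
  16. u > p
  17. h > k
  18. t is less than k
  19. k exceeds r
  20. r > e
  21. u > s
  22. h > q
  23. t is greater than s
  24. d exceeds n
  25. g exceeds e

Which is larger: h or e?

h

The relevant relations are e < g; g < f; f < u; u < r; r < k; k < h.
Together: e < g < f < u < r < k < h.
So e < h; h is the larger of the two.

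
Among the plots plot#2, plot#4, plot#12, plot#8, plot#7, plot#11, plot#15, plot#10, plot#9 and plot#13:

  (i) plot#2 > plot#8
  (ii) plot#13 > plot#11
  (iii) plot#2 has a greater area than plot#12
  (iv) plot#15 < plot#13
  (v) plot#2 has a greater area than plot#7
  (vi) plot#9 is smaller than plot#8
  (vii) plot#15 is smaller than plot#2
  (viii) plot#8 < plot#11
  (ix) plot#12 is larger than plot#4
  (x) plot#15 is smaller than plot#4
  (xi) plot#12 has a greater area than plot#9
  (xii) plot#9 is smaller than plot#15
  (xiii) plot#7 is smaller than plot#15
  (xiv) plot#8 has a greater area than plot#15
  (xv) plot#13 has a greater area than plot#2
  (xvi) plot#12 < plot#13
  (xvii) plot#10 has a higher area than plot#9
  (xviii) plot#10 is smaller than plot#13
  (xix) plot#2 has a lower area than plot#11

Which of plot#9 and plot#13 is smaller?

plot#9

plot#9 < plot#15 and plot#15 < plot#4 give plot#9 < plot#4.
Then plot#4 < plot#12 extends the chain to plot#12.
Then plot#12 < plot#2 extends the chain to plot#2.
Then plot#2 < plot#13 extends the chain to plot#13.
So plot#9 < plot#13; plot#9 is the smaller of the two.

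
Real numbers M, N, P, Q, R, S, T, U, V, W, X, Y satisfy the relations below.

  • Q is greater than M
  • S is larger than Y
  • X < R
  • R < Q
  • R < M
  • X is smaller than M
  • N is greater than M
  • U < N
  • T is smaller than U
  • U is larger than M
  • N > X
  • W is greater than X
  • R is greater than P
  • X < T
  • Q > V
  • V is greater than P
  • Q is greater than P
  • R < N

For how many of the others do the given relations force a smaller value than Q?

5

Directly below Q: P, R, M, V.
One step further: X (5 so far).
No other element is forced below Q by the given relations, so the count is 5.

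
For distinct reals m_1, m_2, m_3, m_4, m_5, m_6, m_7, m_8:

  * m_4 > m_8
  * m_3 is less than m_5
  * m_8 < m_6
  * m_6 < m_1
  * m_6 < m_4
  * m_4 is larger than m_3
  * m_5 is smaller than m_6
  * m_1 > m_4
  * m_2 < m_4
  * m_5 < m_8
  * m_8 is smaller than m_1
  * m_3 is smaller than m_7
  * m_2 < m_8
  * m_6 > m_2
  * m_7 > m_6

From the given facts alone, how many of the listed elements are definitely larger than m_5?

5

From m_5 the given relations immediately reach m_8, m_6.
From those, m_4, m_1, m_7 — 5 in total.
No other element is forced above m_5 by the given relations, so the count is 5.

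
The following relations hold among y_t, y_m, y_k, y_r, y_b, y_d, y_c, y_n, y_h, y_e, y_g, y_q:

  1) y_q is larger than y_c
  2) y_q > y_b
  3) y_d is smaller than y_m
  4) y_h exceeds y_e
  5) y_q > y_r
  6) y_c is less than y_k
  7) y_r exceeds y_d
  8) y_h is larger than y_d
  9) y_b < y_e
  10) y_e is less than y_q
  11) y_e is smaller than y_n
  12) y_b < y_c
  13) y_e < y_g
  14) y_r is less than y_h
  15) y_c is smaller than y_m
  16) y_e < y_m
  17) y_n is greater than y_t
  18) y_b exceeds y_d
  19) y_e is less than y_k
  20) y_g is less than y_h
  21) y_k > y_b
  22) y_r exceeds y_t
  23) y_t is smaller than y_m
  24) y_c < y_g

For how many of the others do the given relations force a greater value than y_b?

8

From y_b the given relations immediately reach y_c, y_e, y_k, y_q.
From those, y_g, y_m, y_h, y_n — 8 in total.
Nothing else is reachable above y_b; 8 in all.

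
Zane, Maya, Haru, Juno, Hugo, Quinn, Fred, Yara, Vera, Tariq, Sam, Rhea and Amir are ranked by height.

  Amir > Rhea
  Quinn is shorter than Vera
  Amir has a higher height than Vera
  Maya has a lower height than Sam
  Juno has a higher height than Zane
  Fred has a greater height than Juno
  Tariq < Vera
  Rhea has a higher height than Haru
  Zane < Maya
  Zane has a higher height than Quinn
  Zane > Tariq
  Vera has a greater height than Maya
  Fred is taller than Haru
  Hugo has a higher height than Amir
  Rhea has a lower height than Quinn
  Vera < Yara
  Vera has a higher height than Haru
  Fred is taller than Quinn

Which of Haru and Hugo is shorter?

Haru

Haru < Rhea < Quinn < Zane < Maya < Vera < Amir < Hugo, by transitivity through Rhea, Quinn, Zane, Maya, Vera, Amir.
So Haru < Hugo; Haru is the shorter of the two.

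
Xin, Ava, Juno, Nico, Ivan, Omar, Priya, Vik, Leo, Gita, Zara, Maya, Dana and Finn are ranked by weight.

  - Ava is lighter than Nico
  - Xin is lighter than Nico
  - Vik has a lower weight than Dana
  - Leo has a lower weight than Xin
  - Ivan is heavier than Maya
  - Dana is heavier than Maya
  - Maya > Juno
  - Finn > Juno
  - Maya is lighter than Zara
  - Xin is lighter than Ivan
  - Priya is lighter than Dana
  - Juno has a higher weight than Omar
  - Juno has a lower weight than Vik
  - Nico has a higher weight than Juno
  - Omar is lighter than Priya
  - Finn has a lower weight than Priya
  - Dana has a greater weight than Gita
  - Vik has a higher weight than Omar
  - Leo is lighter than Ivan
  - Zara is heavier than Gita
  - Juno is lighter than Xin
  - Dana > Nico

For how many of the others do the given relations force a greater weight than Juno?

9

Directly above Juno: Finn, Maya, Xin, Vik, Nico.
One step further: Priya, Zara, Ivan, Dana (9 so far).
Nothing else is reachable above Juno; 9 in all.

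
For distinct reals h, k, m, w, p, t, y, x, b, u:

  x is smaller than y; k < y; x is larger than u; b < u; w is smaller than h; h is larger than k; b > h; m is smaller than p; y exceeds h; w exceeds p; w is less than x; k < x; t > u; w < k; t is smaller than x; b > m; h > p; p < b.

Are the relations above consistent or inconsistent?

consistent

The single ordering m < p < w < k < h < b < u < t < x < y satisfies every listed relation, so no contradiction arises.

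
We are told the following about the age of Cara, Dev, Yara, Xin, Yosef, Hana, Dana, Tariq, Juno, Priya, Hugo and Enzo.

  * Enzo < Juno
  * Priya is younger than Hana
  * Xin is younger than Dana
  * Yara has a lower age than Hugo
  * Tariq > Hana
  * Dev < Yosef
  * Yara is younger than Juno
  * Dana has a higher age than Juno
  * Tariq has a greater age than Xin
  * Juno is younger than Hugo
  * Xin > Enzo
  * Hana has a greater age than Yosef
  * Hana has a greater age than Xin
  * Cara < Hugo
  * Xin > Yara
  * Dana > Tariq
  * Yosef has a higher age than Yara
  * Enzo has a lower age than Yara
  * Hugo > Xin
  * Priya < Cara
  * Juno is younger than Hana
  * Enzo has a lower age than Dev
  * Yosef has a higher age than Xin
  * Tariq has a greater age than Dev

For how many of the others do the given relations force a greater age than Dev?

4

From Dev the given relations immediately reach Yosef, Tariq.
From those, Hana, Dana — 4 in total.
No other element is forced above Dev by the given relations, so the count is 4.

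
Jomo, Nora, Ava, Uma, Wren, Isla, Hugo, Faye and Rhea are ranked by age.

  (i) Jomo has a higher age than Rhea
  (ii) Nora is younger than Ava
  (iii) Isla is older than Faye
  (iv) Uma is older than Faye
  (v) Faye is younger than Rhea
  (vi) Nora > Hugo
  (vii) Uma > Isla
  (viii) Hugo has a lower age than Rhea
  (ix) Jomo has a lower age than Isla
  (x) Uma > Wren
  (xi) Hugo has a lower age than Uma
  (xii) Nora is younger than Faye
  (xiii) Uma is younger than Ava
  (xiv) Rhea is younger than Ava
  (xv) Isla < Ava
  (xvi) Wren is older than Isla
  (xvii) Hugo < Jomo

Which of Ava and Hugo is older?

Hugo < Nora and Nora < Faye give Hugo < Faye.
With Faye < Rhea: Hugo < Nora < Faye < Rhea.
Then Rhea < Jomo extends the chain to Jomo.
Then Jomo < Isla extends the chain to Isla.
With Isla < Wren: Hugo < Nora < Faye < Rhea < Jomo < Isla < Wren.
With Wren < Uma: Hugo < Nora < Faye < Rhea < Jomo < Isla < Wren < Uma.
With Uma < Ava: Hugo < Nora < Faye < Rhea < Jomo < Isla < Wren < Uma < Ava.
So Hugo < Ava; Ava is the older of the two.

Ava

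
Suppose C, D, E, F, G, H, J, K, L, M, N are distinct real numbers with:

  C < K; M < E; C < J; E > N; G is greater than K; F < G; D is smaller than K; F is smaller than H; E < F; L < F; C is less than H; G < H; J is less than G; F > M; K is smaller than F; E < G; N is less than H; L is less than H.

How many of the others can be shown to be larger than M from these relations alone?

From M the given relations immediately reach E, F.
From those, G, H — 4 in total.
No other element is forced above M by the given relations, so the count is 4.

4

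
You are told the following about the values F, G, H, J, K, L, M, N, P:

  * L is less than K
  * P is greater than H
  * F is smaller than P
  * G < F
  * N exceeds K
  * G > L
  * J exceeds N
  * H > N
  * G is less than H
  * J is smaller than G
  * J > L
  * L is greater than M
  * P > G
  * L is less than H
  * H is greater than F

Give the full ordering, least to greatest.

Nothing is placed below M, so it is least; from there M < L; L < K; K < N; N < J; J < G; G < F; F < H; H < P, each given directly.

M < L < K < N < J < G < F < H < P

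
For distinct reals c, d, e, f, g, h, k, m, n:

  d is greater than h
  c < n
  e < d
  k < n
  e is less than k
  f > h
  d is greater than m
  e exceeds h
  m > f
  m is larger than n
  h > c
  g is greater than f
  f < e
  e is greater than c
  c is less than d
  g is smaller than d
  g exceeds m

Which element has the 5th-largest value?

Piecing the relations together gives one ordering: c < h < f < e < k < n < m < g < d.
The 5th largest is k.

k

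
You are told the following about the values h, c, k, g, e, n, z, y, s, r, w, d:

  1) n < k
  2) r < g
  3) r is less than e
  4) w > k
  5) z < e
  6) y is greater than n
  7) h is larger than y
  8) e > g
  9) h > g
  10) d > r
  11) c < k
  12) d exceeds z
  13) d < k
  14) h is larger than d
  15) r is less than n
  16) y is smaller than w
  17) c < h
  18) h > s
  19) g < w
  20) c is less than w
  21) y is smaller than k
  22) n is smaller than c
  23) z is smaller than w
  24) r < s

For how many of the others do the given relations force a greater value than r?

Directly above r: n, g, d, s, e.
One step further: y, c, k, h, w (10 so far).
No other element is forced above r by the given relations, so the count is 10.

10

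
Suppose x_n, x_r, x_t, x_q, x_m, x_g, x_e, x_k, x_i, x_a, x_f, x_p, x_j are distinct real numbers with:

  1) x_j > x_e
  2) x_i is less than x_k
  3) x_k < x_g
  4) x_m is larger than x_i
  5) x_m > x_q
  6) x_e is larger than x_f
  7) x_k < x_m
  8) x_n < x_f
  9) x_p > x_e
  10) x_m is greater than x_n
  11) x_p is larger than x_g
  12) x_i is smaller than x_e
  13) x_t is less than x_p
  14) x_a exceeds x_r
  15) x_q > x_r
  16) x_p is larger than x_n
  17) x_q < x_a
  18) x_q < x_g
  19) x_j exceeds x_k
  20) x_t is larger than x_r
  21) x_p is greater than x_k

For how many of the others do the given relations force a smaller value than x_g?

4

The elements the relations force below x_g are x_r, x_q, x_i, x_k — no chain reaches any other.
That is 4.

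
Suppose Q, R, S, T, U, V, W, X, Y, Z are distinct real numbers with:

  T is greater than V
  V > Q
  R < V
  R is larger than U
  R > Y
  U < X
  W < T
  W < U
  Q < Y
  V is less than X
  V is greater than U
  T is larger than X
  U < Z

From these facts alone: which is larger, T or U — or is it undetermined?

T

U < R and R < V give U < V.
With V < X: U < R < V < X.
With X < T: U < R < V < X < T.
So T is larger.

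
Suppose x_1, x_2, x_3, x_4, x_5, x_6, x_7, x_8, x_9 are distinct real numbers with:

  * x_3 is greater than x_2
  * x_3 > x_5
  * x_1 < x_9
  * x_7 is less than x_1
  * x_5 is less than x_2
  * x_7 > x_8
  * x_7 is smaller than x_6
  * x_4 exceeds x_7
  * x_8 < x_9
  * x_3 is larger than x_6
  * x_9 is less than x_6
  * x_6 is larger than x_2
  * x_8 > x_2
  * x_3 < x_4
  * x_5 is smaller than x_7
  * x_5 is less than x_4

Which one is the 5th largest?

Piecing the relations together gives one ordering: x_5 < x_2 < x_8 < x_7 < x_1 < x_9 < x_6 < x_3 < x_4.
The 5th largest is x_1.

x_1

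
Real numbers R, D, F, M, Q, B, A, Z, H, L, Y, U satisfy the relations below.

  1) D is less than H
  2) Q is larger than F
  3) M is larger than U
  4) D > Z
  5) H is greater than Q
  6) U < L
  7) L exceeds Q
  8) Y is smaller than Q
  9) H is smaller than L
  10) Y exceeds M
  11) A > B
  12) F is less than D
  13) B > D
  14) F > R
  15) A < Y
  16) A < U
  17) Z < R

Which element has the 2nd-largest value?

Piecing the relations together gives one ordering: Z < R < F < D < B < A < U < M < Y < Q < H < L.
The 2nd largest is H.

H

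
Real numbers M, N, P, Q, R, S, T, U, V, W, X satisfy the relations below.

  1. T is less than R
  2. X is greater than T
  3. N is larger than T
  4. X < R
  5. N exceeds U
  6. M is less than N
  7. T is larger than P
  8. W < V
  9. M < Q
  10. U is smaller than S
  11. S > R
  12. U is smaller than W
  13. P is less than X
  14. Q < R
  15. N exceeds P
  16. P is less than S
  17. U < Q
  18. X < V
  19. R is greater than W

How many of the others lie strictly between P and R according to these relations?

2

The relations place P below R. An element lies strictly between them when it is forced above P and also forced below R.
Above P: {T, X, S, V, N}. Below R: {T, U, W, X, M, Q}.
Intersection: {T, X} — 2.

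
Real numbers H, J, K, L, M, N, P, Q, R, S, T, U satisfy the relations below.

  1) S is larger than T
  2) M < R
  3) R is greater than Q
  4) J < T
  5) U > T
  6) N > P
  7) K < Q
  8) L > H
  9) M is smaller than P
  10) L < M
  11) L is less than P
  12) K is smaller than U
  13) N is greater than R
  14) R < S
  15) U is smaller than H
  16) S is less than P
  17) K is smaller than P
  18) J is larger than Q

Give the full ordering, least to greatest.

K < Q < J < T < U < H < L < M < R < S < P < N

Each adjacent pair is fixed by a given relation: K < Q; Q < J; J < T; T < U; U < H; H < L; L < M; M < R; R < S; S < P; P < N. Chaining them end to end gives the full order.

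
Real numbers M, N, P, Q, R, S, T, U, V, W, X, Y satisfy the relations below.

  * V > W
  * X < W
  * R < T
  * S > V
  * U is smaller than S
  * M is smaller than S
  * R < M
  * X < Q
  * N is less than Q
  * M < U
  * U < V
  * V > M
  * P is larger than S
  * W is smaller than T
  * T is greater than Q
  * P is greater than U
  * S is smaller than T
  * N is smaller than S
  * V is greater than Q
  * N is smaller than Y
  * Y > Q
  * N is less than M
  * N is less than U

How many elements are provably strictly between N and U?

1

Chaining upward from N reaches: Q, M, V, S, Y, P, T.
Chaining downward from U reaches: R, M.
Strictly between N and U are those in both lists: M — 1 element.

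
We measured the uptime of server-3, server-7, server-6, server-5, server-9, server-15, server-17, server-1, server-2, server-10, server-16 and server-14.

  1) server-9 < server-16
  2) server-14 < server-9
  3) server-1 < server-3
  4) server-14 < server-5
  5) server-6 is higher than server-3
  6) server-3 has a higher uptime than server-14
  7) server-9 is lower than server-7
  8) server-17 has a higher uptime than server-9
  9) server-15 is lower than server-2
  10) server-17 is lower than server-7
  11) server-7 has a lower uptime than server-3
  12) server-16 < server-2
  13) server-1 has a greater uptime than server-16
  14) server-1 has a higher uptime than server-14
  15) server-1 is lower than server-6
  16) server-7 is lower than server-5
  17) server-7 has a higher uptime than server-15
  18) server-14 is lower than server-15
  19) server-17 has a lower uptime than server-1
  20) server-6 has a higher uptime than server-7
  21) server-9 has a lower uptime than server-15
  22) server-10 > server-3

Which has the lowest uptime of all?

server-9 is not least since server-14 < server-9; server-16 is not least since server-9 < server-16; server-17 is not least since server-9 < server-17; server-15 is not least since server-14 < server-15; server-1 is not least since server-14 < server-1; server-7 is not least since server-15 < server-7; server-3 is not least since server-1 < server-3; server-2 is not least since server-16 < server-2; server-5 is not least since server-14 < server-5; server-6 is not least since server-1 < server-6; server-10 is not least since server-3 < server-10.
Only server-14 has nothing below it, so server-14 is the lowest uptime.

server-14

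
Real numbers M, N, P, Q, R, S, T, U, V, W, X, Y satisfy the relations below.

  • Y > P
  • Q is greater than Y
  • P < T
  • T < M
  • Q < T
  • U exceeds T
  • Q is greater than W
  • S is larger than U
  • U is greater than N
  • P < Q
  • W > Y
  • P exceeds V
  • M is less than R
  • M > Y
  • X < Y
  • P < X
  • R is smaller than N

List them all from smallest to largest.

V < P < X < Y < W < Q < T < M < R < N < U < S

The consecutive links are each given: V < P; P < X; X < Y; Y < W; W < Q; Q < T; T < M; M < R; R < N; N < U; U < S.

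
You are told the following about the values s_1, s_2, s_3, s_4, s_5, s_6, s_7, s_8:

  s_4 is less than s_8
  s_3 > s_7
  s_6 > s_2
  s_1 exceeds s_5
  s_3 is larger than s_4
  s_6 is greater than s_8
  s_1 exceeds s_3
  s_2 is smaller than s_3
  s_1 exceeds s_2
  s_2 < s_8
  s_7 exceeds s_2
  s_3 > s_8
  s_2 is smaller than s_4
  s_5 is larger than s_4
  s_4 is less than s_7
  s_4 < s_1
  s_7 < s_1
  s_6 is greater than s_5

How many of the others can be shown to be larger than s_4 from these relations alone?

6

Directly above s_4: s_7, s_5, s_8, s_3, s_1.
One step further: s_6 (6 so far).
Nothing else is reachable above s_4; 6 in all.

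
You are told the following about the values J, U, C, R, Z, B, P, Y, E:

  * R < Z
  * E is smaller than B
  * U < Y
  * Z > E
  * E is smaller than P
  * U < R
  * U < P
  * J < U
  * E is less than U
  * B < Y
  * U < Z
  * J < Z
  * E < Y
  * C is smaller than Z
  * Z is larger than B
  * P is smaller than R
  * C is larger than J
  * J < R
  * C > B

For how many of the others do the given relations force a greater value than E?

From E the given relations immediately reach U, P, B, Y, Z.
From those, R, C — 7 in total.
No other element is forced above E by the given relations, so the count is 7.

7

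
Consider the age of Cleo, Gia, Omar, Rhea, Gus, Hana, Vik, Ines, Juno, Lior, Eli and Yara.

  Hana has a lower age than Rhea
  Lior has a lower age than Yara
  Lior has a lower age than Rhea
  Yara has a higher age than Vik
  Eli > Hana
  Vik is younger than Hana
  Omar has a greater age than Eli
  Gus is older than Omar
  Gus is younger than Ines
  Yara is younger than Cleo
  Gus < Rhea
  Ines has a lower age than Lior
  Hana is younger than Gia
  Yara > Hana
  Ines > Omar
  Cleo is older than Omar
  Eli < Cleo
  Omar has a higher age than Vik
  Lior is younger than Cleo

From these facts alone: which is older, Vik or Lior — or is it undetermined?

Vik < Hana < Eli < Omar < Gus < Ines < Lior, by transitivity through Hana, Eli, Omar, Gus, Ines.
So Lior is older.

Lior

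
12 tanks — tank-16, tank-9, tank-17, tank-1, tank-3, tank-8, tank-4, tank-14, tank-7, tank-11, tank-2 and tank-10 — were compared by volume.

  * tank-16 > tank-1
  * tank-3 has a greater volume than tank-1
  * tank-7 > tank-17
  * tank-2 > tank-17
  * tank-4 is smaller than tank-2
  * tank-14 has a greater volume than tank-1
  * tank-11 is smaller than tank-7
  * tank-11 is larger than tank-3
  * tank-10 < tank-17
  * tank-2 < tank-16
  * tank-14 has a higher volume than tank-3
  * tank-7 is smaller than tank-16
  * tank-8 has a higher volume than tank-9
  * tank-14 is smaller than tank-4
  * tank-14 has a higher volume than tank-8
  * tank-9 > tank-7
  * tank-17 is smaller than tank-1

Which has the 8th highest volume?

Chaining the given pairs: tank-10 < tank-17 < tank-1 < tank-3 < tank-11 < tank-7 < tank-9 < tank-8 < tank-14 < tank-4 < tank-2 < tank-16.
Counting 8 from the largest end gives tank-11.

tank-11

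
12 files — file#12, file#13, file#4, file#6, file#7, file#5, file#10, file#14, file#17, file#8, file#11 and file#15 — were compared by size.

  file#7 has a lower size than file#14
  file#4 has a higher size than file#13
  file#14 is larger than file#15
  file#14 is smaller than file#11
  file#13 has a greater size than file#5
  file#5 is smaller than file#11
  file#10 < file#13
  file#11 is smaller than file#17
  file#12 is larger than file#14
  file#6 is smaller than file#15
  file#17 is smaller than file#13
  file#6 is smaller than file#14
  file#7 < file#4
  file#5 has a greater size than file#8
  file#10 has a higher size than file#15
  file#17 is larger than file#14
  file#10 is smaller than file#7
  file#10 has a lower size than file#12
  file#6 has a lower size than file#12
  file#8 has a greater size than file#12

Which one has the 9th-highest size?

file#7

Chaining the given pairs: file#6 < file#15 < file#10 < file#7 < file#14 < file#12 < file#8 < file#5 < file#11 < file#17 < file#13 < file#4.
Counting 9 from the largest end gives file#7.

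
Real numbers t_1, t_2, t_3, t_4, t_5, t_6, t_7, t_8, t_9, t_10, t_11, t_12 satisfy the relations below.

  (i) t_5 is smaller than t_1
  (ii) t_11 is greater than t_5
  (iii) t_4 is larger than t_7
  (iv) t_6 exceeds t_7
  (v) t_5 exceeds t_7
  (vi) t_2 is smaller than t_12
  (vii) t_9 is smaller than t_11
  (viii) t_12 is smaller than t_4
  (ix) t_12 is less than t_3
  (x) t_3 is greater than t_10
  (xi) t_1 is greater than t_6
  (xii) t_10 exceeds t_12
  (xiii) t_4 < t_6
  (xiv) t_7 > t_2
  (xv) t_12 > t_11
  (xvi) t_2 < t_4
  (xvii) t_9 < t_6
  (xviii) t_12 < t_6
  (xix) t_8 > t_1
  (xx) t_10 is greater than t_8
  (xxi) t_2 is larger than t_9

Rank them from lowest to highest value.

t_9 < t_2 < t_7 < t_5 < t_11 < t_12 < t_4 < t_6 < t_1 < t_8 < t_10 < t_3

The consecutive links are each given: t_9 < t_2; t_2 < t_7; t_7 < t_5; t_5 < t_11; t_11 < t_12; t_12 < t_4; t_4 < t_6; t_6 < t_1; t_1 < t_8; t_8 < t_10; t_10 < t_3.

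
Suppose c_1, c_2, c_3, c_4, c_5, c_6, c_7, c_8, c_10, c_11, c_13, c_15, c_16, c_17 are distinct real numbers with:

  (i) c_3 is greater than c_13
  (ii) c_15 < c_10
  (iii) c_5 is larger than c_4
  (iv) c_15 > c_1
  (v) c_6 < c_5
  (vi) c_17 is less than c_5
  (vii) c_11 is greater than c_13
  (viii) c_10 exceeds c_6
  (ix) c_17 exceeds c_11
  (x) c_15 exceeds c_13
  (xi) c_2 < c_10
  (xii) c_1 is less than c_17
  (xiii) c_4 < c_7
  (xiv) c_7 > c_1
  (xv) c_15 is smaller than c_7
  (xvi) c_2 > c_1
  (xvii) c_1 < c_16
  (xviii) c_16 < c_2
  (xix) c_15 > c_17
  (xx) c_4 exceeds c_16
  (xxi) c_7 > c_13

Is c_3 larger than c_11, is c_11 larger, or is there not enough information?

Following every chain through c_11: above c_11 we get c_17, c_5, c_15, c_7, c_10; below c_11 we get c_13.
c_3 is not reached, and no chain runs the other way from c_3 to c_11.
So the given relations leave the order of c_11 and c_3 undetermined.

undetermined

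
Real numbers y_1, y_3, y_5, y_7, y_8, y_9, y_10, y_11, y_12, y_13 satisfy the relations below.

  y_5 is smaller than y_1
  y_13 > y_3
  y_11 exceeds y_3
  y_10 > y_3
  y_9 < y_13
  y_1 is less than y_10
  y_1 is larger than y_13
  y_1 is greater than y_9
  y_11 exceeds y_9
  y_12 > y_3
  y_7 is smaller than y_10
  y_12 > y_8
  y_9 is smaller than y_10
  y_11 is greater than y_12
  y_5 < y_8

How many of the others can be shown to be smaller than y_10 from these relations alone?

6

Directly below y_10: y_9, y_3, y_7, y_1.
One step further: y_5, y_13 (6 so far).
No other element is forced below y_10 by the given relations, so the count is 6.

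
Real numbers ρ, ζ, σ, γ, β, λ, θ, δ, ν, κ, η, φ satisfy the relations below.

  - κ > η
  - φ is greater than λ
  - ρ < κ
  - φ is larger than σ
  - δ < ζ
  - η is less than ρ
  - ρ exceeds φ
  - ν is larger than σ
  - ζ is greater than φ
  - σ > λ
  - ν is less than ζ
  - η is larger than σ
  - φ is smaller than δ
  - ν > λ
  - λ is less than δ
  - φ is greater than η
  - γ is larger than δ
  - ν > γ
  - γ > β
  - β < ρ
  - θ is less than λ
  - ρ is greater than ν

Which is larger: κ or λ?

λ < σ and σ < η give λ < η.
With η < φ: λ < σ < η < φ.
With φ < δ: λ < σ < η < φ < δ.
With δ < γ: λ < σ < η < φ < δ < γ.
With γ < ν: λ < σ < η < φ < δ < γ < ν.
Then ν < ρ extends the chain to ρ.
Then ρ < κ extends the chain to κ.
So λ < κ; κ is the larger of the two.

κ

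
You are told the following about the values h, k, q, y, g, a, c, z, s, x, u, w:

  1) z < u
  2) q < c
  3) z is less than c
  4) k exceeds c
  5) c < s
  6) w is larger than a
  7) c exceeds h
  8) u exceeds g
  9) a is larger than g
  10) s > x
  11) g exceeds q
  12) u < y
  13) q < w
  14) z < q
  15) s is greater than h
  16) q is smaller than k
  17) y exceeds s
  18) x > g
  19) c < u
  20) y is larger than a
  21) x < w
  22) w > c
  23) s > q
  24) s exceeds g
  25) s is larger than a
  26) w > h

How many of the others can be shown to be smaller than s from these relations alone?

7

Directly below s: q, g, h, x, c, a.
One step further: z (7 so far).
No other element is forced below s by the given relations, so the count is 7.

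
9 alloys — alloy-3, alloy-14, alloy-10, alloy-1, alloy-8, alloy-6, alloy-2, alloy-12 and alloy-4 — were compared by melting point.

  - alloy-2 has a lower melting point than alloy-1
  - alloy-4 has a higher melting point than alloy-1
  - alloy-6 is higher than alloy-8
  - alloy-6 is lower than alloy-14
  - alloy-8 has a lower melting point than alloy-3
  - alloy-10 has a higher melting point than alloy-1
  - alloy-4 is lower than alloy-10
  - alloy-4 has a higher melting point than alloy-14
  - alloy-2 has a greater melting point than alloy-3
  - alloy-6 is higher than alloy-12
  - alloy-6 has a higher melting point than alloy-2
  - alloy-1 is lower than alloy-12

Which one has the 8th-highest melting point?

Chaining the given pairs: alloy-8 < alloy-3 < alloy-2 < alloy-1 < alloy-12 < alloy-6 < alloy-14 < alloy-4 < alloy-10.
The 8th largest is alloy-3.

alloy-3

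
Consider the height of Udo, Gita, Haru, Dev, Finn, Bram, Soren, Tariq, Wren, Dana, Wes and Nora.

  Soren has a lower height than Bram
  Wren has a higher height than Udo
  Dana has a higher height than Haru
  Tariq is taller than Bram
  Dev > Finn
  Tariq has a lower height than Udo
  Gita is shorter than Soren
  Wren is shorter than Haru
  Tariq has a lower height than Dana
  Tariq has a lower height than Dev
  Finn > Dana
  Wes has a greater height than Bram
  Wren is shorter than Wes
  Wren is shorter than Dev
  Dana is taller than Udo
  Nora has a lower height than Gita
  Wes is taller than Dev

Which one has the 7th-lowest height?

Wren

Chaining the given pairs: Nora < Gita < Soren < Bram < Tariq < Udo < Wren < Haru < Dana < Finn < Dev < Wes.
The 7th smallest is Wren.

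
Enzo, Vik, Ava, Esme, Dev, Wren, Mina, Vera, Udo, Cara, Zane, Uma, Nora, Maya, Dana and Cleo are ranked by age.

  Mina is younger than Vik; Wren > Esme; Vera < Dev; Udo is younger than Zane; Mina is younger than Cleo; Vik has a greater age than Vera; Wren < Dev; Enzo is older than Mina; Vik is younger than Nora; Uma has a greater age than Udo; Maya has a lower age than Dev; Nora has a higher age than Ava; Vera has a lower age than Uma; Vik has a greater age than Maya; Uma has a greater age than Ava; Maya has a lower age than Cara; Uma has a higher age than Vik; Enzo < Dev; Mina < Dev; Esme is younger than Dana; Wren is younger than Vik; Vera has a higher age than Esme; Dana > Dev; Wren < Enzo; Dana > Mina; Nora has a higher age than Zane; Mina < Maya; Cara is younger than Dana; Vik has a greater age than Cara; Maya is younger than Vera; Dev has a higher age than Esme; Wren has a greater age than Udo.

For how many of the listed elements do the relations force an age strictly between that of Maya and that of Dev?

Chaining upward from Maya reaches: Cara, Vera, Vik, Uma, Dana, Nora.
Chaining downward from Dev reaches: Mina, Esme, Udo, Wren, Vera, Enzo.
Strictly between Maya and Dev are those in both lists: Vera — 1 element.

1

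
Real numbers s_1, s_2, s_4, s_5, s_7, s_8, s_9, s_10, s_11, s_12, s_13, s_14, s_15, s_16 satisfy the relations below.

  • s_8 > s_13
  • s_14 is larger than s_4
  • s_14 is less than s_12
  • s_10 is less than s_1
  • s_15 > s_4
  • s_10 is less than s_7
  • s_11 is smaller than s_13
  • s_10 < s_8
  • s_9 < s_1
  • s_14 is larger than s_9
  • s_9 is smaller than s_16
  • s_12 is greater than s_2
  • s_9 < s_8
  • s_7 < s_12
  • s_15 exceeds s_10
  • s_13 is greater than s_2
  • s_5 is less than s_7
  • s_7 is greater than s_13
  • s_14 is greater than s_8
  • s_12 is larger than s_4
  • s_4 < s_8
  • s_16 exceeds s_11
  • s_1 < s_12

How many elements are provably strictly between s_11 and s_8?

The relations place s_11 below s_8. An element lies strictly between them when it is forced above s_11 and also forced below s_8.
Above s_11: {s_13, s_14, s_7, s_16, s_12}. Below s_8: {s_9, s_10, s_4, s_2, s_13}.
Intersection: {s_13} — 1.

1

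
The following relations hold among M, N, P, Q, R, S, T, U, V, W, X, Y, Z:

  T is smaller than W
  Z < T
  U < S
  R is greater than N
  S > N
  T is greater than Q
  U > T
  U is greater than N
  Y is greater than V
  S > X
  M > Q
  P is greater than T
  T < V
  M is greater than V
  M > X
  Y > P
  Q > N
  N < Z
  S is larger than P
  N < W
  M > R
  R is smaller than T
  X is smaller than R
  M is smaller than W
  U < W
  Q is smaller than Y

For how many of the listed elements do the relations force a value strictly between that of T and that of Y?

Chaining upward from T reaches: P, U, V, M, S, W.
Chaining downward from Y reaches: X, N, Q, Z, R, P, V.
Strictly between T and Y are those in both lists: P, V — 2 elements.

2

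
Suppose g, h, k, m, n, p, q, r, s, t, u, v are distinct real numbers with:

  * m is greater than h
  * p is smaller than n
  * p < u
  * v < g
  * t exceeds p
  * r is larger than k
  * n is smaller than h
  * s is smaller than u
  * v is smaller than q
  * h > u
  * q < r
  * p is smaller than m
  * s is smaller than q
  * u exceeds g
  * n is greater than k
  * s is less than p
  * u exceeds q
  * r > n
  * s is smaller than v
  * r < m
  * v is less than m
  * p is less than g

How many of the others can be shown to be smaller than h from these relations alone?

8

From h the given relations immediately reach n, u.
From those, s, p, q, k, g — 7 in total.
From those, v — 8 in total.
Nothing else is reachable below h; 8 in all.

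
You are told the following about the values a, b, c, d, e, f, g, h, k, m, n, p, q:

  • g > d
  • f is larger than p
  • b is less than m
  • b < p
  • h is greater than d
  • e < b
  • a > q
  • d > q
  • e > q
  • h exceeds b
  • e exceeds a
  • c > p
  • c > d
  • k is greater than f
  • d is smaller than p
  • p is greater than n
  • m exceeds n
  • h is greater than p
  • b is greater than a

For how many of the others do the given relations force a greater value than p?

Directly above p: h, c, f.
One step further: k (4 so far).
No other element is forced above p by the given relations, so the count is 4.

4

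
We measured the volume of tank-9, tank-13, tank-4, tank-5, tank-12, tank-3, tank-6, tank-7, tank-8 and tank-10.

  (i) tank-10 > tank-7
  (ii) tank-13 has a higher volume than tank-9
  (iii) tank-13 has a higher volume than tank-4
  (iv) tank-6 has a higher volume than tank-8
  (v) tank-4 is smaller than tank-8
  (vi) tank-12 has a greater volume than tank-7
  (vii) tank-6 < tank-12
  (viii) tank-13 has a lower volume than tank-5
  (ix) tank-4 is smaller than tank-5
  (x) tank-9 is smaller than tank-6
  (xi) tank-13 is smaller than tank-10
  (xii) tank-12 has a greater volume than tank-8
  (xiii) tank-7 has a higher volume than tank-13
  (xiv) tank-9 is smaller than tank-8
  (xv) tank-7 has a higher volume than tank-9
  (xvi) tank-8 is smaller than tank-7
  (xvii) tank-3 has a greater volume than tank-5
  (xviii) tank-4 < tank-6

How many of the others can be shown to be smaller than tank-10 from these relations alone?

Directly below tank-10: tank-13, tank-7.
One step further: tank-9, tank-4, tank-8 (5 so far).
No other element is forced below tank-10 by the given relations, so the count is 5.

5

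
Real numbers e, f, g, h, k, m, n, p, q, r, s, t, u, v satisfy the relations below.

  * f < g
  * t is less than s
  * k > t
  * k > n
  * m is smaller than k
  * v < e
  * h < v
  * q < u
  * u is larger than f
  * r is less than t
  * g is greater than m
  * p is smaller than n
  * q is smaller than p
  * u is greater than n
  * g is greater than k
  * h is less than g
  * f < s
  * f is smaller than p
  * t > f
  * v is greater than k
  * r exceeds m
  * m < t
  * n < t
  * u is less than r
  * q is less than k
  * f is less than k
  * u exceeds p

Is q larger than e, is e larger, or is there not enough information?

Following the relations from q: q < p < n < u < r < t < k < v < e.
So e is larger.

e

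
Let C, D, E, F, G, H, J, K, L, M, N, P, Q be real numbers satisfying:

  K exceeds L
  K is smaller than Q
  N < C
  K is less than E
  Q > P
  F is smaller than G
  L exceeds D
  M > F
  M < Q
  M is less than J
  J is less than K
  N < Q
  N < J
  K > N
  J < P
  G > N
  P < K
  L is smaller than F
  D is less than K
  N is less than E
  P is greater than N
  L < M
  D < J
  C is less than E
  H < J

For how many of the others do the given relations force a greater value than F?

7

Directly above F: M, G.
One step further: J, Q (4 so far).
One step further: P, K (6 so far).
One step further: E (7 so far).
No other element is forced above F by the given relations, so the count is 7.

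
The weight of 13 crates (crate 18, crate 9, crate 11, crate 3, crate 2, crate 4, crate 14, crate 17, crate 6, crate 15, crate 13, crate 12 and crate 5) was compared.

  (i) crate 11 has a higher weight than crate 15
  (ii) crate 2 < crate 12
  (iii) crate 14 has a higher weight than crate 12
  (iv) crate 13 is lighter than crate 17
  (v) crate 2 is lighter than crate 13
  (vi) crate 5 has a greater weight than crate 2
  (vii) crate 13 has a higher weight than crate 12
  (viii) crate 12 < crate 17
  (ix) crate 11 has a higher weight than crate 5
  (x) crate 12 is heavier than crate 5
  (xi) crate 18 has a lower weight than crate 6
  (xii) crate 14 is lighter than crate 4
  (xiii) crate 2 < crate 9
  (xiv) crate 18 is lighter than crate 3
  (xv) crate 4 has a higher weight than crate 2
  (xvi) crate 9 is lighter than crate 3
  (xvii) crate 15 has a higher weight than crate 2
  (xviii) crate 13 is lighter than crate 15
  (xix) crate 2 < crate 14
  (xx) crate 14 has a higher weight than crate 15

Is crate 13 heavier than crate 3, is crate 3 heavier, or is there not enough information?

Following every chain through crate 13: above crate 13 we get crate 15, crate 14, crate 4, crate 17, crate 11; below crate 13 we get crate 2, crate 5, crate 12.
crate 3 is not reached, and no chain runs the other way from crate 3 to crate 13.
So the given relations leave the order of crate 13 and crate 3 undetermined.

undetermined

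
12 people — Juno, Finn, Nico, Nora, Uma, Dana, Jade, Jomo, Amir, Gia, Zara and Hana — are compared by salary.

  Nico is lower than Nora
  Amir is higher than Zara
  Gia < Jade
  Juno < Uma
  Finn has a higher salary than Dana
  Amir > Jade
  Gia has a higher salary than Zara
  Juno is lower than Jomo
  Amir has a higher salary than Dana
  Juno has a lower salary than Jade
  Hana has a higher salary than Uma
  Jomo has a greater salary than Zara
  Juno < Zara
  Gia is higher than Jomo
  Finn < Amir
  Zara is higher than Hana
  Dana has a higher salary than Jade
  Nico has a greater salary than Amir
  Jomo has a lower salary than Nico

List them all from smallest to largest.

The consecutive links are each given: Juno < Uma; Uma < Hana; Hana < Zara; Zara < Jomo; Jomo < Gia; Gia < Jade; Jade < Dana; Dana < Finn; Finn < Amir; Amir < Nico; Nico < Nora.

Juno < Uma < Hana < Zara < Jomo < Gia < Jade < Dana < Finn < Amir < Nico < Nora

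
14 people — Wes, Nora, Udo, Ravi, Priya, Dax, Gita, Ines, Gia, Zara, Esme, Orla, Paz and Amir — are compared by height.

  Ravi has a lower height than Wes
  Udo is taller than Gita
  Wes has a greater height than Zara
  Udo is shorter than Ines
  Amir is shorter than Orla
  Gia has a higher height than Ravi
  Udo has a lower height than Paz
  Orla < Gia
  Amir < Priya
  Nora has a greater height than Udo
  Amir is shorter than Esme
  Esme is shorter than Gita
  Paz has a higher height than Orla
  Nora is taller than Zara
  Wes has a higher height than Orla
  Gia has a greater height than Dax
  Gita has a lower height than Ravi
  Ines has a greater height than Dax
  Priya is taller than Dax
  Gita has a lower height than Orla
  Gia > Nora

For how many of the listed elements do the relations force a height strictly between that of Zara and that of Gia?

1

The relations place Zara below Gia. An element lies strictly between them when it is forced above Zara and also forced below Gia.
Above Zara: {Nora, Wes}. Below Gia: {Amir, Esme, Gita, Dax, Udo, Orla, Nora, Ravi}.
Intersection: {Nora} — 1.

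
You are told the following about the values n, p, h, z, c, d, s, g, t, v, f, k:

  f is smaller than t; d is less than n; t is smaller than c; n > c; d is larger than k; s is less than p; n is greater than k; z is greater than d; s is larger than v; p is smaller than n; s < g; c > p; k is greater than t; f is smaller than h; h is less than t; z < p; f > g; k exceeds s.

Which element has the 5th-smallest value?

h

Piecing the relations together gives one ordering: v < s < g < f < h < t < k < d < z < p < c < n.
The 5th smallest is h.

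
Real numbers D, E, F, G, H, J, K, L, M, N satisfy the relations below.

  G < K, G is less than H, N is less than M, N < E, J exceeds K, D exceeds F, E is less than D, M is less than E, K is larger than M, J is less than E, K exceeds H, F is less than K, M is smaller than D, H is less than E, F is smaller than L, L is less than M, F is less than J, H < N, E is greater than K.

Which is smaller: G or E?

Following the relations from G: G < H < N < M < K < J < E.
So G < E; G is the smaller of the two.

G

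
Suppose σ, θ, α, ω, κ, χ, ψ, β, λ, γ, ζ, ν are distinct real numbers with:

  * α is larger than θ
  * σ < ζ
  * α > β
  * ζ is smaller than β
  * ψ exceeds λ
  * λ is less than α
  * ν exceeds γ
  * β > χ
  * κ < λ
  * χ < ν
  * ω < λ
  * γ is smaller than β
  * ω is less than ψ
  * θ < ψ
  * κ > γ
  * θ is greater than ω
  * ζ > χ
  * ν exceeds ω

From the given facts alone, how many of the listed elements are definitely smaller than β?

The elements the relations force below β are σ, γ, χ, ζ — no chain reaches any other.
That is 4.

4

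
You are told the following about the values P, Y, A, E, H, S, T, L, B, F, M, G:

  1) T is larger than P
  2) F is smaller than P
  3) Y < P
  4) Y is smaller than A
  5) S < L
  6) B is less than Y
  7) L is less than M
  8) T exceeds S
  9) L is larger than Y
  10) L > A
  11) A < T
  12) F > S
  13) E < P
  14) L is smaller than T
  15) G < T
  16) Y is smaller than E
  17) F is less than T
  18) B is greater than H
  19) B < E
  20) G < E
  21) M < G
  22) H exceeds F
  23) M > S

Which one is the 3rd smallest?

H

Piecing the relations together gives one ordering: S < F < H < B < Y < A < L < M < G < E < P < T.
The 3rd smallest is H.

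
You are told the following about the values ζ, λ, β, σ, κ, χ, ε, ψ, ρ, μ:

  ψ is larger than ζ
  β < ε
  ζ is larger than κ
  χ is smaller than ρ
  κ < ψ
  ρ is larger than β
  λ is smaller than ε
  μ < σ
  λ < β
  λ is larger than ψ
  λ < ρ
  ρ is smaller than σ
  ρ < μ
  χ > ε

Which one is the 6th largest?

Piecing the relations together gives one ordering: κ < ζ < ψ < λ < β < ε < χ < ρ < μ < σ.
Counting 6 from the largest end gives β.

β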